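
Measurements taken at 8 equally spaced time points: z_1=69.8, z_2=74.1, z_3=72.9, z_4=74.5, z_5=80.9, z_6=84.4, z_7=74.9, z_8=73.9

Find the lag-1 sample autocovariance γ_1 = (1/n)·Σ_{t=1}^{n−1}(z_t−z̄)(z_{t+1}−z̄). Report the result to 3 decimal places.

6.368

Mean z̄ = (69.8 + 74.1 + 72.9 + 74.5 + 80.9 + 84.4 + 74.9 + 73.9)/8 = 75.6750
Deviations: -5.8750, -1.5750, -2.7750, -1.1750, 5.2250, 8.7250, -0.7750, -1.7750
Σ_{t=1}^{7}(z_t−z̄)(z_{t+1}−z̄) = 50.9469
γ_1 = 50.9469 / 8 = 6.368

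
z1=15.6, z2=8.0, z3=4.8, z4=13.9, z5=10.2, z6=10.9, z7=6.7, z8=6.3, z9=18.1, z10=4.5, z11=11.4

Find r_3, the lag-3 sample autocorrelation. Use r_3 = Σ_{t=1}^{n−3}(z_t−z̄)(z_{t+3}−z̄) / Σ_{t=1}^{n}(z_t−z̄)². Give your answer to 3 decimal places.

0.117

Mean z̄ = (15.6 + 8.0 + 4.8 + 13.9 + 10.2 + 10.9 + 6.7 + 6.3 + 18.1 + 4.5 + 11.4)/11 = 10.0364
Numerator Σ_{t=1}^{8}(z_t−z̄)(z_{t+3}−z̄) = 23.4788
Denominator Σ(z_t−z̄)² = 200.8455
r_3 = 23.4788 / 200.8455 = 0.117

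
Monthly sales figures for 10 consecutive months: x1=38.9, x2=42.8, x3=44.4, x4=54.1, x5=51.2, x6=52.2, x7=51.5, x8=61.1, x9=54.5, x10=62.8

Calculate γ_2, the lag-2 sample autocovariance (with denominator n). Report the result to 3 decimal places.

Mean x̄ = (38.9 + 42.8 + 44.4 + 54.1 + 51.2 + 52.2 + 51.5 + 61.1 + 54.5 + 62.8)/10 = 51.3500
Σ_{t=1}^{8}(x_t−x̄)(x_{t+2}−x̄) = 186.7700
γ_2 = 186.7700 / 10 = 18.677

18.677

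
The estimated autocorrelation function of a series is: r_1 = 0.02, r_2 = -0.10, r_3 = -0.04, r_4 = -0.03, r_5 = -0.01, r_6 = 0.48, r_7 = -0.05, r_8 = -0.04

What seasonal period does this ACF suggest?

The largest autocorrelation is r_6 = 0.48; the remaining lags stay at or below 0.02.
The dominant spike at lag 6 indicates a seasonal period of 6.

6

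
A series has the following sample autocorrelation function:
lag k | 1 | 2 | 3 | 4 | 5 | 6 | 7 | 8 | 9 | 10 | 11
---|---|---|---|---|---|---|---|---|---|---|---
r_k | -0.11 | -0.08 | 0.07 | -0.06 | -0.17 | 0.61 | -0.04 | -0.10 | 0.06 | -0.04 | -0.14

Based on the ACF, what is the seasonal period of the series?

6

The largest autocorrelation is r_6 = 0.61; the remaining lags stay at or below 0.07.
The dominant spike at lag 6 indicates a seasonal period of 6.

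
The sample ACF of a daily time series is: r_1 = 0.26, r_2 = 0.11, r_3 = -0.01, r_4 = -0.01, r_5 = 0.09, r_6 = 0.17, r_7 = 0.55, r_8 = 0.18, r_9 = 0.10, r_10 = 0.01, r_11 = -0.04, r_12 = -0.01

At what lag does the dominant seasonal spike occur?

The largest autocorrelation is r_7 = 0.55; the remaining lags stay at or below 0.26. The elevated value at lag 1 (0.26), dropping to 0.11 at lag 2, reflects decaying short-term dependence rather than seasonality.
The dominant spike at lag 7 indicates a seasonal period of 7.

7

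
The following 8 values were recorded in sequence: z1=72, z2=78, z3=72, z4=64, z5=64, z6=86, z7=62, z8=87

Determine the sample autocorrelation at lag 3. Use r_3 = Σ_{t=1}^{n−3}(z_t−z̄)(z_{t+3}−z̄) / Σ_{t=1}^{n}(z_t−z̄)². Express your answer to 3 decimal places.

Mean z̄ = (72 + 78 + 72 + 64 + 64 + 86 + 62 + 87)/8 = 73.1250
Deviations from mean: -1.1250, 4.8750, -1.1250, -9.1250, -9.1250, 12.8750, -11.1250, 13.8750
Σ(z_t−z̄)(z_{t+3}−z̄) = (10.2656) + (-44.4844) + (-14.4844) + (101.5156) + (-126.6094) = -73.7969
Denominator Σ(z_t−z̄)² = 674.8750
r_3 = -73.7969 / 674.8750 = -0.109

-0.109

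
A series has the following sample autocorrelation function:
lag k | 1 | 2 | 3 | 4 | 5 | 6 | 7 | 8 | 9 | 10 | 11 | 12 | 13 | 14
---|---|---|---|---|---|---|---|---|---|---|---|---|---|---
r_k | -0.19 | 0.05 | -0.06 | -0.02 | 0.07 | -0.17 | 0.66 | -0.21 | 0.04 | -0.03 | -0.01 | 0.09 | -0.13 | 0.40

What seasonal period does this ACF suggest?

The largest autocorrelation is r_7 = 0.66, with a weaker echo at lag 14 (0.40); the remaining lags stay at or below 0.09.
The dominant spike at lag 7 indicates a seasonal period of 7.

7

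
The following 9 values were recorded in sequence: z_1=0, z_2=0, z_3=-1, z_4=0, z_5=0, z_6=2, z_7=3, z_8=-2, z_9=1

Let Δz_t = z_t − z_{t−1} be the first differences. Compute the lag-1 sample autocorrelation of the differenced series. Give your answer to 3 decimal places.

First differences Δz: 0, -1, 1, 0, 2, 1, -5, 3
Mean of differences = 0.1250
Numerator Σ(Δz_t−Δz̄)(Δz_{t+1}−Δz̄) = -18.7656
Denominator Σ(Δz_t−Δz̄)² = 40.8750
r_1(Δz) = -18.7656 / 40.8750 = -0.459

-0.459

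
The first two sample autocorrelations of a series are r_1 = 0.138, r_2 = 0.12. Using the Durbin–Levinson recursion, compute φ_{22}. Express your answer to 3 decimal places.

0.103

φ_{22} = (r_2 − r_1²) / (1 − r_1²)
r_1² = (0.138)² = 0.019044
Numerator = 0.12 − 0.0190 = 0.1010; denominator = 1 − 0.0190 = 0.9810
φ_{22} = 0.1010 / 0.9810 = 0.103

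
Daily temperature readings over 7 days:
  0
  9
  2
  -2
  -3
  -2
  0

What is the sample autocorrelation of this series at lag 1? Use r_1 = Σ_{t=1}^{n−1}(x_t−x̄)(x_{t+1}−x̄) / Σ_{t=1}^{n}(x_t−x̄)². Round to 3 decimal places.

0.235

Mean x̄ = (0 + 9 + 2 − 2 − 3 − 2 + 0)/7 = 0.5714
Deviations from mean: -0.5714, 8.4286, 1.4286, -2.5714, -3.5714, -2.5714, -0.5714
Numerator Σ_{t=1}^{6}(x_t−x̄)(x_{t+1}−x̄) = 23.3878
Denominator Σ(x_t−x̄)² = 99.7143
r_1 = 23.3878 / 99.7143 = 0.235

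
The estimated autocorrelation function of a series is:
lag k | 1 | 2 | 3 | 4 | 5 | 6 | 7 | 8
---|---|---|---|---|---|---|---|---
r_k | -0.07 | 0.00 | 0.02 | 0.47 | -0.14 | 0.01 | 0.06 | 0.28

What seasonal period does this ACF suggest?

4

The largest autocorrelation is r_4 = 0.47, with a weaker echo at lag 8 (0.28); the remaining lags stay at or below 0.06.
The dominant spike at lag 4 indicates a seasonal period of 4.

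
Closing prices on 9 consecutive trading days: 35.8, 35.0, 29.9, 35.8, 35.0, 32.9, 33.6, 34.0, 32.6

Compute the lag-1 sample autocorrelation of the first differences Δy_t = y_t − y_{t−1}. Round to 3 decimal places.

-0.462

First differences Δy: -0.8, -5.1, 5.9, -0.8, -2.1, 0.7, 0.4, -1.4
Mean of differences = -0.4000
Numerator Σ(Δy_t−Δȳ)(Δy_{t+1}−Δȳ) = -31.3600
Denominator Σ(Δy_t−Δȳ)² = 67.8400
r_1(Δy) = -31.3600 / 67.8400 = -0.462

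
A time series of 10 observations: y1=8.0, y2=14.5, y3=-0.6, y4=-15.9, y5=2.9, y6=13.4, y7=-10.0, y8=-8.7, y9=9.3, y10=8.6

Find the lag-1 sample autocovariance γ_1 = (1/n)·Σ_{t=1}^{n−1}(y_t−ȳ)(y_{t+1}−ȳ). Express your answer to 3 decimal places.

4.650

Mean ȳ = (8.0 + 14.5 − 0.6 − 15.9 + 2.9 + 13.4 − 10.0 − 8.7 + 9.3 + 8.6)/10 = 2.1500
Σ_{t=1}^{9}(y_t−ȳ)(y_{t+1}−ȳ) = 46.5025
γ_1 = 46.5025 / 10 = 4.650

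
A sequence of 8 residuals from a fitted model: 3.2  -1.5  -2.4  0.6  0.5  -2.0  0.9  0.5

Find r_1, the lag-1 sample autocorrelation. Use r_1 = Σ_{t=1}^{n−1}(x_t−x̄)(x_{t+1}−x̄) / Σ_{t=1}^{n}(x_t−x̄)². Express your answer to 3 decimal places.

-0.200

Mean x̄ = (3.2 − 1.5 − 2.4 + 0.6 + 0.5 − 2.0 + 0.9 + 0.5)/8 = -0.0250
Σ(x_t−x̄)(x_{t+1}−x̄) = (-4.7569) + (3.5031) + (-1.4844) + (0.3281) + (-1.0369) + (-1.8269) + (0.4856) = -4.7881
Denominator Σ(x_t−x̄)² = 23.9150
r_1 = -4.7881 / 23.9150 = -0.200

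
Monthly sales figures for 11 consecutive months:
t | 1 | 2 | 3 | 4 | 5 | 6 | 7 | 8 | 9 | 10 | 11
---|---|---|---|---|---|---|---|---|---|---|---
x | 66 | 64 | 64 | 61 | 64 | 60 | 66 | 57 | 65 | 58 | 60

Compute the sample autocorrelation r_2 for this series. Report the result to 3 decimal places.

0.539

Mean x̄ = (66 + 64 + 64 + 61 + 64 + 60 + 66 + 57 + 65 + 58 + 60)/11 = 62.2727
Numerator Σ_{t=1}^{9}(x_t−x̄)(x_{t+2}−x̄) = 55.0331
Denominator Σ(x_t−x̄)² = 102.1818
r_2 = 55.0331 / 102.1818 = 0.539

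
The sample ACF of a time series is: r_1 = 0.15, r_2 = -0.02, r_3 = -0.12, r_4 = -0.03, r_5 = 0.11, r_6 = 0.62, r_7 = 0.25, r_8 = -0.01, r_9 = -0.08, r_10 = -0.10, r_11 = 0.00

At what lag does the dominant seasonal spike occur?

6

The largest autocorrelation is r_6 = 0.62; the remaining lags stay at or below 0.25.
The dominant spike at lag 6 indicates a seasonal period of 6.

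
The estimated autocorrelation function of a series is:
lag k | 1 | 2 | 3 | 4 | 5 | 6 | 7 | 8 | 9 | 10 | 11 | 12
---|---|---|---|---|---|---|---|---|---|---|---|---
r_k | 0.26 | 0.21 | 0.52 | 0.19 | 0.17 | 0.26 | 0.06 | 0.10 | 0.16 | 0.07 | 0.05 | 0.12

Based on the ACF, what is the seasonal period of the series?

The largest autocorrelation is r_3 = 0.52; the remaining lags stay at or below 0.26. The elevated value at lag 1 (0.26), dropping to 0.21 at lag 2, reflects decaying short-term dependence rather than seasonality.
The dominant spike at lag 3 indicates a seasonal period of 3.

3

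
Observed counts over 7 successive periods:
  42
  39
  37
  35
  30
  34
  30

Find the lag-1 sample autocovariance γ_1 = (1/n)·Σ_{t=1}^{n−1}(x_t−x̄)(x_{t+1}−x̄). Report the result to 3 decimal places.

6.560

Mean x̄ = (42 + 39 + 37 + 35 + 30 + 34 + 30)/7 = 35.2857
Deviations: 6.7143, 3.7143, 1.7143, -0.2857, -5.2857, -1.2857, -5.2857
Σ_{t=1}^{6}(x_t−x̄)(x_{t+1}−x̄) = 45.9184
γ_1 = 45.9184 / 7 = 6.560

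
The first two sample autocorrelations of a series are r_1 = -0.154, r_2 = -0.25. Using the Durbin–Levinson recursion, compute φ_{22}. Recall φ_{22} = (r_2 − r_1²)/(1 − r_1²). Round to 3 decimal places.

-0.280

φ_{22} = (r_2 − r_1²) / (1 − r_1²)
r_1² = (-0.154)² = 0.023716
Numerator = -0.25 − 0.0237 = -0.2737; denominator = 1 − 0.0237 = 0.9763
φ_{22} = -0.2737 / 0.9763 = -0.280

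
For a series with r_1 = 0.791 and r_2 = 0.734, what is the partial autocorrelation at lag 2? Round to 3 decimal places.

φ_{22} = (r_2 − r_1²) / (1 − r_1²)
r_1² = (0.791)² = 0.625681
Numerator = 0.734 − 0.6257 = 0.1083; denominator = 1 − 0.6257 = 0.3743
φ_{22} = 0.1083 / 0.3743 = 0.289

0.289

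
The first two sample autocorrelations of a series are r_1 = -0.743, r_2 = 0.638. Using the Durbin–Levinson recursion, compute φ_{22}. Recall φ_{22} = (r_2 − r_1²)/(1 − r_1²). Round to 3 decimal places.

φ_{22} = (r_2 − r_1²) / (1 − r_1²)
r_1² = (-0.743)² = 0.552049
Numerator = 0.638 − 0.5520 = 0.0860; denominator = 1 − 0.5520 = 0.4480
φ_{22} = 0.0860 / 0.4480 = 0.192

0.192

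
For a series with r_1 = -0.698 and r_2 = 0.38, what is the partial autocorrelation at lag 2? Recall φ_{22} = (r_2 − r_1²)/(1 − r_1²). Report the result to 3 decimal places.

φ_{22} = (r_2 − r_1²) / (1 − r_1²)
r_1² = (-0.698)² = 0.487204
Numerator = 0.38 − 0.4872 = -0.1072; denominator = 1 − 0.4872 = 0.5128
φ_{22} = -0.1072 / 0.5128 = -0.209

-0.209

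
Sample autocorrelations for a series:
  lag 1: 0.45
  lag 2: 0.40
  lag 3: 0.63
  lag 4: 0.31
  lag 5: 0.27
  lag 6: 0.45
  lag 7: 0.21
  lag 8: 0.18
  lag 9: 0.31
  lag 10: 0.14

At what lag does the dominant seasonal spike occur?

3

The largest autocorrelation is r_3 = 0.63; the remaining lags stay at or below 0.45. The elevated value at lag 1 (0.45), dropping to 0.40 at lag 2, reflects decaying short-term dependence rather than seasonality.
The dominant spike at lag 3 indicates a seasonal period of 3.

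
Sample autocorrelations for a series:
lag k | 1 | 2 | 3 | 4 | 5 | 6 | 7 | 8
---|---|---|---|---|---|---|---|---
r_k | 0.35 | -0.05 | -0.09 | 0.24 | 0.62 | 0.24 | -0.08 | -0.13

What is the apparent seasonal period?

The largest autocorrelation is r_5 = 0.62; the remaining lags stay at or below 0.35.
The dominant spike at lag 5 indicates a seasonal period of 5.

5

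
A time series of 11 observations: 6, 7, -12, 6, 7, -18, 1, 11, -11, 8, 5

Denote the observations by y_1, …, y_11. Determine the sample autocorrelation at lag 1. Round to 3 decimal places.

Mean ȳ = (6 + 7 − 12 + 6 + 7 − 18 + 1 + 11 − 11 + 8 + 5)/11 = 0.9091
Numerator Σ_{t=1}^{10}(y_t−ȳ)(y_{t+1}−ȳ) = -373.9174
Denominator Σ(y_t−ȳ)² = 960.9091
r_1 = -373.9174 / 960.9091 = -0.389

-0.389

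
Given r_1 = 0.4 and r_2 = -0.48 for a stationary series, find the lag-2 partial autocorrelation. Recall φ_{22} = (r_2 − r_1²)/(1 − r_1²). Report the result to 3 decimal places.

-0.762

φ_{22} = (r_2 − r_1²) / (1 − r_1²)
r_1² = (0.4)² = 0.16
Numerator = -0.48 − 0.1600 = -0.6400; denominator = 1 − 0.1600 = 0.8400
φ_{22} = -0.6400 / 0.8400 = -0.762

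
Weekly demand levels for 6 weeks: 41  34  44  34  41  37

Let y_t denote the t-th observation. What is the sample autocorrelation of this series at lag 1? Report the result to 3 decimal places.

Mean ȳ = (41 + 34 + 44 + 34 + 41 + 37)/6 = 38.5000
Deviations from mean: 2.5000, -4.5000, 5.5000, -4.5000, 2.5000, -1.5000
Numerator Σ_{t=1}^{5}(y_t−ȳ)(y_{t+1}−ȳ) = -75.7500
Denominator Σ(y_t−ȳ)² = 85.5000
r_1 = -75.7500 / 85.5000 = -0.886

-0.886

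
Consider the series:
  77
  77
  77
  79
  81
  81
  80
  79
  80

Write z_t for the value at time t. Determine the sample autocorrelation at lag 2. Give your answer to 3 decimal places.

Mean z̄ = (77 + 77 + 77 + 79 + 81 + 81 + 80 + 79 + 80)/9 = 79.0000
Σ(z_t−z̄)(z_{t+2}−z̄) = (4.0000) + (0.0000) + (-4.0000) + (0.0000) + (2.0000) + (0.0000) + (1.0000) = 3.0000
Denominator Σ(z_t−z̄)² = 22.0000
r_2 = 3.0000 / 22.0000 = 0.136

0.136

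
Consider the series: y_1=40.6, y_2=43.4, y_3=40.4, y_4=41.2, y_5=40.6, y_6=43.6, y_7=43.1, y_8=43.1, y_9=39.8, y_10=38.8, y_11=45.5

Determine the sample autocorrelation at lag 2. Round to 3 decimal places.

-0.287

Mean ȳ = (40.6 + 43.4 + 40.4 + 41.2 + 40.6 + 43.6 + 43.1 + 43.1 + 39.8 + 38.8 + 45.5)/11 = 41.8273
Numerator Σ_{t=1}^{9}(y_t−ȳ)(y_{t+2}−ȳ) = -11.7797
Denominator Σ(y_t−ȳ)² = 41.0618
r_2 = -11.7797 / 41.0618 = -0.287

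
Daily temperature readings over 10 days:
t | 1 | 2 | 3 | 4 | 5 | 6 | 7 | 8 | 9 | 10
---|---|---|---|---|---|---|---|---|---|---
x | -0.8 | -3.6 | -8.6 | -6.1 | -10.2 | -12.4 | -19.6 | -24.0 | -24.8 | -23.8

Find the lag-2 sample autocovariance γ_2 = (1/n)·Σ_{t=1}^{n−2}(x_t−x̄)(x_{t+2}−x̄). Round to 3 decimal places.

30.516

Mean x̄ = (-0.8 − 3.6 − 8.6 − 6.1 − 10.2 − 12.4 − 19.6 − 24.0 − 24.8 − 23.8)/10 = -13.3900
Σ_{t=1}^{8}(x_t−x̄)(x_{t+2}−x̄) = 305.1648
γ_2 = 305.1648 / 10 = 30.516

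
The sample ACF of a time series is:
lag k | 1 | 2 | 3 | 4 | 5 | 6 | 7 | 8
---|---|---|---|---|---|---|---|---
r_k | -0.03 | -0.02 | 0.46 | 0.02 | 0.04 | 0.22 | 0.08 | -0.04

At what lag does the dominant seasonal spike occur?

3

The largest autocorrelation is r_3 = 0.46, with a weaker echo at lag 6 (0.22); the remaining lags stay at or below 0.08.
The dominant spike at lag 3 indicates a seasonal period of 3.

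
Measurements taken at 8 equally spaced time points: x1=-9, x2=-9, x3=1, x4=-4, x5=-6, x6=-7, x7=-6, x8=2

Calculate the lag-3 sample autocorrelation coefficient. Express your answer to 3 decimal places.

-0.163

Mean x̄ = (-9 − 9 + 1 − 4 − 6 − 7 − 6 + 2)/8 = -4.7500
Numerator Σ_{t=1}^{5}(x_t−x̄)(x_{t+3}−x̄) = -20.1875
Denominator Σ(x_t−x̄)² = 123.5000
r_3 = -20.1875 / 123.5000 = -0.163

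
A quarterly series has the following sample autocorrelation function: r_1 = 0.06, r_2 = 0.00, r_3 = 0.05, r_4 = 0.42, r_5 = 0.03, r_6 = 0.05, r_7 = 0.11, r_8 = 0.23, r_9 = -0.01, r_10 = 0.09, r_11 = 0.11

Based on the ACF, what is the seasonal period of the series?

4

The largest autocorrelation is r_4 = 0.42, with a weaker echo at lag 8 (0.23); the remaining lags stay at or below 0.11.
The dominant spike at lag 4 indicates a seasonal period of 4.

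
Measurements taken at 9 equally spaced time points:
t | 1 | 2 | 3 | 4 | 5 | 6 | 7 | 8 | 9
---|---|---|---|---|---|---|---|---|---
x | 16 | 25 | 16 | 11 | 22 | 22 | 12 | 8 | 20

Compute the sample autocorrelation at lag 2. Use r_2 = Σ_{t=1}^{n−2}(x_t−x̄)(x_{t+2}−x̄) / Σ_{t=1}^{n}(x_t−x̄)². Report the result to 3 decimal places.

Mean x̄ = (16 + 25 + 16 + 11 + 22 + 22 + 12 + 8 + 20)/9 = 16.8889
Σ(x_t−x̄)(x_{t+2}−x̄) = (0.7901) + (-47.7654) + (-4.5432) + (-30.0988) + (-24.9877) + (-45.4321) + (-15.2099) = -167.2469
Denominator Σ(x_t−x̄)² = 266.8889
r_2 = -167.2469 / 266.8889 = -0.627

-0.627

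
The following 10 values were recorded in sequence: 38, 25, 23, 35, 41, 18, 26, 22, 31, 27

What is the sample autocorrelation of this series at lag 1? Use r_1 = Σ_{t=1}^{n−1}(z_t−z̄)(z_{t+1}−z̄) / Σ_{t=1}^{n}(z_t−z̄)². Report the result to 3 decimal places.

-0.154

Mean z̄ = (38 + 25 + 23 + 35 + 41 + 18 + 26 + 22 + 31 + 27)/10 = 28.6000
Numerator Σ_{t=1}^{9}(z_t−z̄)(z_{t+1}−z̄) = -76.5600
Denominator Σ(z_t−z̄)² = 498.4000
r_1 = -76.5600 / 498.4000 = -0.154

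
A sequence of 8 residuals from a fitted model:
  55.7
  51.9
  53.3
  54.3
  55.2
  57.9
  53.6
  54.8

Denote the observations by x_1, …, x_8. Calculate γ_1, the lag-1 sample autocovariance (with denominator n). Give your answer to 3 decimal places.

Mean x̄ = (55.7 + 51.9 + 53.3 + 54.3 + 55.2 + 57.9 + 53.6 + 54.8)/8 = 54.5875
Σ_{t=1}^{7}(x_t−x̄)(x_{t+1}−x̄) = -0.7877
γ_1 = -0.7877 / 8 = -0.098

-0.098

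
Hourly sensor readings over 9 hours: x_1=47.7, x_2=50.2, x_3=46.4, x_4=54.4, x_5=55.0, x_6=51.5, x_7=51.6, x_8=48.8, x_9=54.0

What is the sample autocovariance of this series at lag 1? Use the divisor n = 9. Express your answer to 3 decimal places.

Mean x̄ = (47.7 + 50.2 + 46.4 + 54.4 + 55.0 + 51.5 + 51.6 + 48.8 + 54.0)/9 = 51.0667
Σ_{t=1}^{8}(x_t−x̄)(x_{t+1}−x̄) = -1.4044
γ_1 = -1.4044 / 9 = -0.156

-0.156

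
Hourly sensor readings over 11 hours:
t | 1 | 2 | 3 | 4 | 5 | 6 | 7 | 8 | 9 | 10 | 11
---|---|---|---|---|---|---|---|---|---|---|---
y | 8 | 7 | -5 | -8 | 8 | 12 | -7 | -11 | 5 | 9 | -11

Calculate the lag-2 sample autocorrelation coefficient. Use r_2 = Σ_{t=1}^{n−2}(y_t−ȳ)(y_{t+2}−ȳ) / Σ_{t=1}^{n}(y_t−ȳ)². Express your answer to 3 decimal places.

-0.755

Mean ȳ = (8 + 7 − 5 − 8 + 8 + 12 − 7 − 11 + 5 + 9 − 11)/11 = 0.6364
Numerator Σ_{t=1}^{9}(y_t−ȳ)(y_{t+2}−ȳ) = -605.9917
Denominator Σ(y_t−ȳ)² = 802.5455
r_2 = -605.9917 / 802.5455 = -0.755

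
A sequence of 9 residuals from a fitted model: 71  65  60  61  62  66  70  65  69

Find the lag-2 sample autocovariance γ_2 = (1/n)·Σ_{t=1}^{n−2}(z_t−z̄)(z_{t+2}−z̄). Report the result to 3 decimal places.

-1.303

Mean z̄ = (71 + 65 + 60 + 61 + 62 + 66 + 70 + 65 + 69)/9 = 65.4444
Σ_{t=1}^{7}(z_t−z̄)(z_{t+2}−z̄) = -11.7284
γ_2 = -11.7284 / 9 = -1.303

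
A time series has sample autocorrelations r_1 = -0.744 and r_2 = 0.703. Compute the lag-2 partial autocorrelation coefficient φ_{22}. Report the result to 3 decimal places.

φ_{22} = (r_2 − r_1²) / (1 − r_1²)
r_1² = (-0.744)² = 0.553536
Numerator = 0.703 − 0.5535 = 0.1495; denominator = 1 − 0.5535 = 0.4465
φ_{22} = 0.1495 / 0.4465 = 0.335

0.335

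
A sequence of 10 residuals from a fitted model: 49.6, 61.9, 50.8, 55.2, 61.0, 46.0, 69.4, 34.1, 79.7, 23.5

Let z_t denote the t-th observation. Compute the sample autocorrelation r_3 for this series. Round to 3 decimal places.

-0.293

Mean z̄ = (49.6 + 61.9 + 50.8 + 55.2 + 61.0 + 46.0 + 69.4 + 34.1 + 79.7 + 23.5)/10 = 53.1200
Σ(z_t−z̄)(z_{t+3}−z̄) = (-7.3216) + (69.1864) + (16.5184) + (33.8624) + (-149.8776) + (-189.2496) + (-482.2136) = -709.0952
Denominator Σ(z_t−z̄)² = 2422.6160
r_3 = -709.0952 / 2422.6160 = -0.293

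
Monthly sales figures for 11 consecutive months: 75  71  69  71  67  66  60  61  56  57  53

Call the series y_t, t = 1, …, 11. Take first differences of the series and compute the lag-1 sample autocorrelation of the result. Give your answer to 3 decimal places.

First differences Δy: -4, -2, 2, -4, -1, -6, 1, -5, 1, -4
Mean of differences = -2.2000
Numerator Σ(Δy_t−Δȳ)(Δy_{t+1}−Δȳ) = -49.6400
Denominator Σ(Δy_t−Δȳ)² = 71.6000
r_1(Δy) = -49.6400 / 71.6000 = -0.693

-0.693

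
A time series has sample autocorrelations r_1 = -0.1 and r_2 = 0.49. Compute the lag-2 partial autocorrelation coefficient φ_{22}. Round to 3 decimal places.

0.485

φ_{22} = (r_2 − r_1²) / (1 − r_1²)
r_1² = (-0.1)² = 0.01
Numerator = 0.49 − 0.0100 = 0.4800; denominator = 1 − 0.0100 = 0.9900
φ_{22} = 0.4800 / 0.9900 = 0.485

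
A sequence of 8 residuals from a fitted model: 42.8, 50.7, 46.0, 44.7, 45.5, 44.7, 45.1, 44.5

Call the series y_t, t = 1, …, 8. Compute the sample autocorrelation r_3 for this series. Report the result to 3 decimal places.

Mean ȳ = (42.8 + 50.7 + 46.0 + 44.7 + 45.5 + 44.7 + 45.1 + 44.5)/8 = 45.5000
Deviations from mean: -2.7000, 5.2000, 0.5000, -0.8000, 0.0000, -0.8000, -0.4000, -1.0000
Σ(y_t−ȳ)(y_{t+3}−ȳ) = (2.1600) + (0.0000) + (-0.4000) + (0.3200) + (0.0000) = 2.0800
Denominator Σ(y_t−ȳ)² = 37.0200
r_3 = 2.0800 / 37.0200 = 0.056

0.056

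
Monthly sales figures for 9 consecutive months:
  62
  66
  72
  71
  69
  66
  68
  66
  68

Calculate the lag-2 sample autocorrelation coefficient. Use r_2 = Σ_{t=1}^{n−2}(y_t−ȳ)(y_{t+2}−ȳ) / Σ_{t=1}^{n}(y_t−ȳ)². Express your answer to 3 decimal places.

-0.356

Mean ȳ = (62 + 66 + 72 + 71 + 69 + 66 + 68 + 66 + 68)/9 = 67.5556
Numerator Σ_{t=1}^{7}(y_t−ȳ)(y_{t+2}−ȳ) = -25.7284
Denominator Σ(y_t−ȳ)² = 72.2222
r_2 = -25.7284 / 72.2222 = -0.356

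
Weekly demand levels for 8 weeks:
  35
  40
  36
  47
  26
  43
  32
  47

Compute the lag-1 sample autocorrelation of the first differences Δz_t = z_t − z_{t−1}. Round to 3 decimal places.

-0.816

First differences Δz: 5, -4, 11, -21, 17, -11, 15
Mean of differences = 1.7143
Numerator Σ(Δz_t−Δz̄)(Δz_{t+1}−Δz̄) = -993.2245
Denominator Σ(Δz_t−Δz̄)² = 1217.4286
r_1(Δz) = -993.2245 / 1217.4286 = -0.816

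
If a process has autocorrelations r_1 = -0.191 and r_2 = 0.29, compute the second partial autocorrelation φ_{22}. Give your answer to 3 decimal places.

0.263

φ_{22} = (r_2 − r_1²) / (1 − r_1²)
r_1² = (-0.191)² = 0.036481
Numerator = 0.29 − 0.0365 = 0.2535; denominator = 1 − 0.0365 = 0.9635
φ_{22} = 0.2535 / 0.9635 = 0.263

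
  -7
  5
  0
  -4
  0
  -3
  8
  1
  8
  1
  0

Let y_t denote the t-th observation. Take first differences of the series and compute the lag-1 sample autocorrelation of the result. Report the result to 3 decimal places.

-0.563

First differences Δy: 12, -5, -4, 4, -3, 11, -7, 7, -7, -1
Mean of differences = 0.7000
Numerator Σ(Δy_t−Δȳ)(Δy_{t+1}−Δȳ) = -266.6900
Denominator Σ(Δy_t−Δȳ)² = 474.1000
r_1(Δy) = -266.6900 / 474.1000 = -0.563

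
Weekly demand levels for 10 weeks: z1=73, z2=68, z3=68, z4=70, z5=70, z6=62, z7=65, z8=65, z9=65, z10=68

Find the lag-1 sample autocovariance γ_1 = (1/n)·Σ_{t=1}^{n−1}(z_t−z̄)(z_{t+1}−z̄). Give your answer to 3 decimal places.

2.104

Mean z̄ = (73 + 68 + 68 + 70 + 70 + 62 + 65 + 65 + 65 + 68)/10 = 67.4000
Σ_{t=1}^{9}(z_t−z̄)(z_{t+1}−z̄) = 21.0400
γ_1 = 21.0400 / 10 = 2.104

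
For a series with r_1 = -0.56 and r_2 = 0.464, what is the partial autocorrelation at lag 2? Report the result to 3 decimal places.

φ_{22} = (r_2 − r_1²) / (1 − r_1²)
r_1² = (-0.56)² = 0.3136
Numerator = 0.464 − 0.3136 = 0.1504; denominator = 1 − 0.3136 = 0.6864
φ_{22} = 0.1504 / 0.6864 = 0.219

0.219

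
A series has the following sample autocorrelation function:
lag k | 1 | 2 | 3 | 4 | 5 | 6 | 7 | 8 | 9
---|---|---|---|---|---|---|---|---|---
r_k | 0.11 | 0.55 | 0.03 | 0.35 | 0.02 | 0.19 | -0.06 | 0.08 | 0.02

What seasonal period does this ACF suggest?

2

The largest autocorrelation is r_2 = 0.55, with weaker echoes at lags 4 (0.35) and 6 (0.19); the remaining lags stay at or below 0.11.
The dominant spike at lag 2 indicates a seasonal period of 2.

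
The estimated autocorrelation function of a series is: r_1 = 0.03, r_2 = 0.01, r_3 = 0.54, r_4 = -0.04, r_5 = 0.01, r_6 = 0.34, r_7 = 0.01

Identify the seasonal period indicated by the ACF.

The largest autocorrelation is r_3 = 0.54, with a weaker echo at lag 6 (0.34); the remaining lags stay at or below 0.03.
The dominant spike at lag 3 indicates a seasonal period of 3.

3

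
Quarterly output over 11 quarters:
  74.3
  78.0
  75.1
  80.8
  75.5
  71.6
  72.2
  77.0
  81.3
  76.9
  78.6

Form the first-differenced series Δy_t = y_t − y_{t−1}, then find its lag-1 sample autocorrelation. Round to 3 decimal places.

-0.261

First differences Δy: 3.7, -2.9, 5.7, -5.3, -3.9, 0.6, 4.8, 4.3, -4.4, 1.7
Mean of differences = 0.4300
Numerator Σ(Δy_t−Δȳ)(Δy_{t+1}−Δȳ) = -41.7319
Denominator Σ(Δy_t−Δȳ)² = 160.1810
r_1(Δy) = -41.7319 / 160.1810 = -0.261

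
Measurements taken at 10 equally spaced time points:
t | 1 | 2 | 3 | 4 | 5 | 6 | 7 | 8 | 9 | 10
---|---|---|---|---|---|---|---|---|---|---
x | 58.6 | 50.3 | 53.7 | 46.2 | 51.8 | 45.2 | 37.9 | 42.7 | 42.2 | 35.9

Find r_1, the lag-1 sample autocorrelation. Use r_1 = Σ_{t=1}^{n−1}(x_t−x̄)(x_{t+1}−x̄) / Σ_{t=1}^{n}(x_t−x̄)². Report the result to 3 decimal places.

Mean x̄ = (58.6 + 50.3 + 53.7 + 46.2 + 51.8 + 45.2 + 37.9 + 42.7 + 42.2 + 35.9)/10 = 46.4500
Numerator Σ_{t=1}^{9}(x_t−x̄)(x_{t+1}−x̄) = 168.3775
Denominator Σ(x_t−x̄)² = 461.7850
r_1 = 168.3775 / 461.7850 = 0.365

0.365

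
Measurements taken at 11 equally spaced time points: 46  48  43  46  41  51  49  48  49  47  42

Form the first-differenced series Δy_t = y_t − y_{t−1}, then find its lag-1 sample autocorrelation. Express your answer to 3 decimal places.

First differences Δy: 2, -5, 3, -5, 10, -2, -1, 1, -2, -5
Mean of differences = -0.4000
Numerator Σ(Δy_t−Δȳ)(Δy_{t+1}−Δȳ) = -101.5600
Denominator Σ(Δy_t−Δȳ)² = 196.4000
r_1(Δy) = -101.5600 / 196.4000 = -0.517

-0.517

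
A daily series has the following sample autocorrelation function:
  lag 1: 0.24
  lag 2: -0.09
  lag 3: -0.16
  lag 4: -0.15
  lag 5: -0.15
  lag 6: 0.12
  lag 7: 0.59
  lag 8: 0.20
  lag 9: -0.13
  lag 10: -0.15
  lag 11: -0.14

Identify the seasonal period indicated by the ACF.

7

The largest autocorrelation is r_7 = 0.59; the remaining lags stay at or below 0.24.
The dominant spike at lag 7 indicates a seasonal period of 7.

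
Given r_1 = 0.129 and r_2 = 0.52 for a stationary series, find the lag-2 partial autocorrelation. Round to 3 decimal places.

φ_{22} = (r_2 − r_1²) / (1 − r_1²)
r_1² = (0.129)² = 0.016641
Numerator = 0.52 − 0.0166 = 0.5034; denominator = 1 − 0.0166 = 0.9834
φ_{22} = 0.5034 / 0.9834 = 0.512

0.512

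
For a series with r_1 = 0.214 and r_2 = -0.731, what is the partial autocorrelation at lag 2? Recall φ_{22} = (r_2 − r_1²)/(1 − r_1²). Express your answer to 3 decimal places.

-0.814

φ_{22} = (r_2 − r_1²) / (1 − r_1²)
r_1² = (0.214)² = 0.045796
Numerator = -0.731 − 0.0458 = -0.7768; denominator = 1 − 0.0458 = 0.9542
φ_{22} = -0.7768 / 0.9542 = -0.814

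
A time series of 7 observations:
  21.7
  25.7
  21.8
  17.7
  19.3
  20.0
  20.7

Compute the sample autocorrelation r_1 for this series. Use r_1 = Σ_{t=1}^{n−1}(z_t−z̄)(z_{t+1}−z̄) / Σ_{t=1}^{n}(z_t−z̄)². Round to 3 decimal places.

0.315

Mean z̄ = (21.7 + 25.7 + 21.8 + 17.7 + 19.3 + 20.0 + 20.7)/7 = 20.9857
Deviations from mean: 0.7143, 4.7143, 0.8143, -3.2857, -1.6857, -0.9857, -0.2857
Σ(z_t−z̄)(z_{t+1}−z̄) = (3.3673) + (3.8388) + (-2.6755) + (5.5388) + (1.6616) + (0.2816) = 12.0127
Denominator Σ(z_t−z̄)² = 38.0886
r_1 = 12.0127 / 38.0886 = 0.315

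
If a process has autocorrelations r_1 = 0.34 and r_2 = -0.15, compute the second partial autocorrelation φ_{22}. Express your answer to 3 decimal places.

-0.300

φ_{22} = (r_2 − r_1²) / (1 − r_1²)
r_1² = (0.34)² = 0.1156
Numerator = -0.15 − 0.1156 = -0.2656; denominator = 1 − 0.1156 = 0.8844
φ_{22} = -0.2656 / 0.8844 = -0.300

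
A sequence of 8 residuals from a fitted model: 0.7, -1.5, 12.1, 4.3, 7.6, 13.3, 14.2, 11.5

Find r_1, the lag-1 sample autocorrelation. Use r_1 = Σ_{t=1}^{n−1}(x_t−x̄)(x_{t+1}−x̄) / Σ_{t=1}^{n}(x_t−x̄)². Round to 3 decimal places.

0.275

Mean x̄ = (0.7 − 1.5 + 12.1 + 4.3 + 7.6 + 13.3 + 14.2 + 11.5)/8 = 7.7750
Numerator Σ_{t=1}^{7}(x_t−x̄)(x_{t+1}−x̄) = 69.5494
Denominator Σ(x_t−x̄)² = 252.5750
r_1 = 69.5494 / 252.5750 = 0.275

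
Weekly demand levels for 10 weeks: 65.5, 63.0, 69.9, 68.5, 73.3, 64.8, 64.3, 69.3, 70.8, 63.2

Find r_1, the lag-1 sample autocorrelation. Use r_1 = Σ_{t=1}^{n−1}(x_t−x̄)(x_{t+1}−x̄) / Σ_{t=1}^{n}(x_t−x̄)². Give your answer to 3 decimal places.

Mean x̄ = (65.5 + 63.0 + 69.9 + 68.5 + 73.3 + 64.8 + 64.3 + 69.3 + 70.8 + 63.2)/10 = 67.2600
Numerator Σ_{t=1}^{9}(x_t−x̄)(x_{t+1}−x̄) = -13.7516
Denominator Σ(x_t−x̄)² = 114.2240
r_1 = -13.7516 / 114.2240 = -0.120

-0.120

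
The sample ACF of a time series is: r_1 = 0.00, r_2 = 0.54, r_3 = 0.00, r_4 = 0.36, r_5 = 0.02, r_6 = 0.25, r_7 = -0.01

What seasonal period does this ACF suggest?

2

The largest autocorrelation is r_2 = 0.54, with weaker echoes at lags 4 (0.36) and 6 (0.25); the remaining lags stay at or below 0.02.
The dominant spike at lag 2 indicates a seasonal period of 2.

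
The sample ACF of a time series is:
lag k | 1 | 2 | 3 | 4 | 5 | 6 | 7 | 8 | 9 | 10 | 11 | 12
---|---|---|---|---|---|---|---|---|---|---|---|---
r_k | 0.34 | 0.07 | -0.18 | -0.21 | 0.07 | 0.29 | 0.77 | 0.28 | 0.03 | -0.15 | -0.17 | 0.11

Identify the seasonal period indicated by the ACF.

The largest autocorrelation is r_7 = 0.77; the remaining lags stay at or below 0.34. The elevated value at lag 1 (0.34), dropping to 0.07 at lag 2, reflects decaying short-term dependence rather than seasonality.
The dominant spike at lag 7 indicates a seasonal period of 7.

7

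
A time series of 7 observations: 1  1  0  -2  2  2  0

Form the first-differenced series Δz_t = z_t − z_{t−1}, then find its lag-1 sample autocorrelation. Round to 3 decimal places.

-0.236

First differences Δz: 0, -1, -2, 4, 0, -2
Mean of differences = -0.1667
Numerator Σ(Δz_t−Δz̄)(Δz_{t+1}−Δz̄) = -5.8611
Denominator Σ(Δz_t−Δz̄)² = 24.8333
r_1(Δz) = -5.8611 / 24.8333 = -0.236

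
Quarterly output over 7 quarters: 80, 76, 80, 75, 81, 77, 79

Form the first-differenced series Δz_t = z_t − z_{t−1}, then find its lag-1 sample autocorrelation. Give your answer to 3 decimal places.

First differences Δz: -4, 4, -5, 6, -4, 2
Mean of differences = -0.1667
Numerator Σ(Δz_t−Δz̄)(Δz_{t+1}−Δz̄) = -97.8611
Denominator Σ(Δz_t−Δz̄)² = 112.8333
r_1(Δz) = -97.8611 / 112.8333 = -0.867

-0.867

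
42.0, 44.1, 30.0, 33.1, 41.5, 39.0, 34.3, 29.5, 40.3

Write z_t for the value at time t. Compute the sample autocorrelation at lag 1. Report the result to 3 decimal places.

Mean z̄ = (42.0 + 44.1 + 30.0 + 33.1 + 41.5 + 39.0 + 34.3 + 29.5 + 40.3)/9 = 37.0889
Numerator Σ_{t=1}^{8}(z_t−z̄)(z_{t+1}−z̄) = -4.6912
Denominator Σ(z_t−z̄)² = 238.2289
r_1 = -4.6912 / 238.2289 = -0.020

-0.020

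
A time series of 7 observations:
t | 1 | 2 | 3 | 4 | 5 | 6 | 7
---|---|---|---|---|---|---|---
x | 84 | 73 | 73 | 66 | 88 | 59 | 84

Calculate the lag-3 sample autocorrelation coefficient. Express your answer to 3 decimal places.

Mean x̄ = (84 + 73 + 73 + 66 + 88 + 59 + 84)/7 = 75.2857
Numerator Σ_{t=1}^{4}(x_t−x̄)(x_{t+3}−x̄) = -153.6735
Denominator Σ(x_t−x̄)² = 675.4286
r_3 = -153.6735 / 675.4286 = -0.228

-0.228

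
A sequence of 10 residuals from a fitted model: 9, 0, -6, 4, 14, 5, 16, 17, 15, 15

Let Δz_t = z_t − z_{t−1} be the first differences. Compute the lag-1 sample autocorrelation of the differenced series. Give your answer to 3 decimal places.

First differences Δz: -9, -6, 10, 10, -9, 11, 1, -2, 0
Mean of differences = 0.6667
Numerator Σ(Δz_t−Δz̄)(Δz_{t+1}−Δz̄) = -96.4444
Denominator Σ(Δz_t−Δz̄)² = 520.0000
r_1(Δz) = -96.4444 / 520.0000 = -0.185

-0.185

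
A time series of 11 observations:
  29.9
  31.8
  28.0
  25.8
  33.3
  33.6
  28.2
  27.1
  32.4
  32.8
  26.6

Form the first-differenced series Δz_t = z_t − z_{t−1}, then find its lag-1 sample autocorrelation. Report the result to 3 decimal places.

-0.084

First differences Δz: 1.9, -3.8, -2.2, 7.5, 0.3, -5.4, -1.1, 5.3, 0.4, -6.2
Mean of differences = -0.3300
Numerator Σ(Δz_t−Δz̄)(Δz_{t+1}−Δz̄) = -14.7589
Denominator Σ(Δz_t−Δz̄)² = 175.2010
r_1(Δz) = -14.7589 / 175.2010 = -0.084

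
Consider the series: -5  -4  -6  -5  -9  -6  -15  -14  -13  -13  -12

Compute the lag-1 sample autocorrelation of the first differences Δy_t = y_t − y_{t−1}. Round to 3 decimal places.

-0.561

First differences Δy: 1, -2, 1, -4, 3, -9, 1, 1, 0, 1
Mean of differences = -0.7000
Numerator Σ(Δy_t−Δȳ)(Δy_{t+1}−Δȳ) = -61.7900
Denominator Σ(Δy_t−Δȳ)² = 110.1000
r_1(Δy) = -61.7900 / 110.1000 = -0.561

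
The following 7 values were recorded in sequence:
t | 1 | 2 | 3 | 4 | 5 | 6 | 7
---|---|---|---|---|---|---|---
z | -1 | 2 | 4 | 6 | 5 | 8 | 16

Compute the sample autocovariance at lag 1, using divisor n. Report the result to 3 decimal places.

7.499

Mean z̄ = (-1 + 2 + 4 + 6 + 5 + 8 + 16)/7 = 5.7143
Σ_{t=1}^{6}(z_t−z̄)(z_{t+1}−z̄) = 52.4898
γ_1 = 52.4898 / 7 = 7.499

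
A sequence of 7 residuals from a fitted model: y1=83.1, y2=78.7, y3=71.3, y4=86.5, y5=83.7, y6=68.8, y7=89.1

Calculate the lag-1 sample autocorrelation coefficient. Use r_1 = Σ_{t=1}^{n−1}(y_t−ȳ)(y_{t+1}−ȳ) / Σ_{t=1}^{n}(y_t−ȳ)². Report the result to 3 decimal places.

Mean ȳ = (83.1 + 78.7 + 71.3 + 86.5 + 83.7 + 68.8 + 89.1)/7 = 80.1714
Deviations from mean: 2.9286, -1.4714, -8.8714, 6.3286, 3.5286, -11.3714, 8.9286
Σ(y_t−ȳ)(y_{t+1}−ȳ) = (-4.3092) + (13.0537) + (-56.1435) + (22.3308) + (-40.1249) + (-101.5306) = -166.7237
Denominator Σ(y_t−ȳ)² = 350.9743
r_1 = -166.7237 / 350.9743 = -0.475

-0.475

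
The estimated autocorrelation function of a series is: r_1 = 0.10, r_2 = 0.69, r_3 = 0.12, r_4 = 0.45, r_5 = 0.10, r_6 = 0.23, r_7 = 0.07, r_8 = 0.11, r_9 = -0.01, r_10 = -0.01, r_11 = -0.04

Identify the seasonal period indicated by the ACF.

2

The largest autocorrelation is r_2 = 0.69, with weaker echoes at lags 4 (0.45) and 6 (0.23); the remaining lags stay at or below 0.12.
The dominant spike at lag 2 indicates a seasonal period of 2.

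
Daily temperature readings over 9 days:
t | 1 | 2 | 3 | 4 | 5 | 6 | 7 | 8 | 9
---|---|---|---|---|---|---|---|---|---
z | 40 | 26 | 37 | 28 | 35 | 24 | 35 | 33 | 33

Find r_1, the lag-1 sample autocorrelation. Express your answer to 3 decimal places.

Mean z̄ = (40 + 26 + 37 + 28 + 35 + 24 + 35 + 33 + 33)/9 = 32.3333
Numerator Σ_{t=1}^{8}(z_t−z̄)(z_{t+1}−z̄) = -152.1111
Denominator Σ(z_t−z̄)² = 224.0000
r_1 = -152.1111 / 224.0000 = -0.679

-0.679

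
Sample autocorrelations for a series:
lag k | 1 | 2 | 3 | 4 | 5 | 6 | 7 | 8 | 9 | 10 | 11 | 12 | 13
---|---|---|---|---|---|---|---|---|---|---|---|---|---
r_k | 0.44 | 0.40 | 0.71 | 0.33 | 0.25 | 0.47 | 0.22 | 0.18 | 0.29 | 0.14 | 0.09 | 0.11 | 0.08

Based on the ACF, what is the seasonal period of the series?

The largest autocorrelation is r_3 = 0.71, with a weaker echo at lag 6 (0.47); the remaining lags stay at or below 0.44. The elevated value at lag 1 (0.44), dropping to 0.40 at lag 2, reflects decaying short-term dependence rather than seasonality.
The dominant spike at lag 3 indicates a seasonal period of 3.

3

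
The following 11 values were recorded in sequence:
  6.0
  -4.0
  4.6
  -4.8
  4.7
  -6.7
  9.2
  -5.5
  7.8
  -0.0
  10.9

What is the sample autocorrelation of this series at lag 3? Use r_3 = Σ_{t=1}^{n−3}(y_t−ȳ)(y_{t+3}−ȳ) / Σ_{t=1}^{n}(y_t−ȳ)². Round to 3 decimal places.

-0.646

Mean ȳ = (6.0 − 4.0 + 4.6 − 4.8 + 4.7 − 6.7 + 9.2 − 5.5 + 7.8 − 0.0 + 10.9)/11 = 2.0182
Numerator Σ_{t=1}^{8}(y_t−ȳ)(y_{t+3}−ȳ) = -266.6028
Denominator Σ(y_t−ȳ)² = 412.9164
r_3 = -266.6028 / 412.9164 = -0.646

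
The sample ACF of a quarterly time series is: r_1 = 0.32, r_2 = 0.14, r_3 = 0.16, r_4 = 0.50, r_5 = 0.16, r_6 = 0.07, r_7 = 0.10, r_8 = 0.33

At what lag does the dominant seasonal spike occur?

The largest autocorrelation is r_4 = 0.50, with a weaker echo at lag 8 (0.33); the remaining lags stay at or below 0.32. The elevated value at lag 1 (0.32), dropping to 0.14 at lag 2, reflects decaying short-term dependence rather than seasonality.
The dominant spike at lag 4 indicates a seasonal period of 4.

4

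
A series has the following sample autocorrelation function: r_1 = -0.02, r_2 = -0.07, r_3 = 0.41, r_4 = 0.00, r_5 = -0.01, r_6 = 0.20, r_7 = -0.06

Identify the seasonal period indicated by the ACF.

3

The largest autocorrelation is r_3 = 0.41, with a weaker echo at lag 6 (0.20); the remaining lags stay at or below 0.00.
The dominant spike at lag 3 indicates a seasonal period of 3.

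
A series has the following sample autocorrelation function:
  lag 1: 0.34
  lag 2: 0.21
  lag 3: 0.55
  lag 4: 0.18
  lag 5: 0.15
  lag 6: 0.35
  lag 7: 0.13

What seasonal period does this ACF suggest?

The largest autocorrelation is r_3 = 0.55, with a weaker echo at lag 6 (0.35); the remaining lags stay at or below 0.34. The elevated value at lag 1 (0.34), dropping to 0.21 at lag 2, reflects decaying short-term dependence rather than seasonality.
The dominant spike at lag 3 indicates a seasonal period of 3.

3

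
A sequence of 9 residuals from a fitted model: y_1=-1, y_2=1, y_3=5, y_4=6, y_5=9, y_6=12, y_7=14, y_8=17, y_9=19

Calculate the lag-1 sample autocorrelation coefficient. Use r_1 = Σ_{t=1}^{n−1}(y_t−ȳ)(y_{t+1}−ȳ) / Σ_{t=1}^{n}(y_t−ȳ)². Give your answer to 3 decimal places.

Mean ȳ = (-1 + 1 + 5 + 6 + 9 + 12 + 14 + 17 + 19)/9 = 9.1111
Numerator Σ_{t=1}^{8}(y_t−ȳ)(y_{t+1}−ȳ) = 258.8765
Denominator Σ(y_t−ȳ)² = 386.8889
r_1 = 258.8765 / 386.8889 = 0.669

0.669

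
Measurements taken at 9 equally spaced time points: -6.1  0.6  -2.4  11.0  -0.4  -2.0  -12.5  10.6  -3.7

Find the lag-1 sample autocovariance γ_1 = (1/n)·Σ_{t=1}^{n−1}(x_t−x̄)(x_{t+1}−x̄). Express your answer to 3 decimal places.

-19.939

Mean x̄ = (-6.1 + 0.6 − 2.4 + 11.0 − 0.4 − 2.0 − 12.5 + 10.6 − 3.7)/9 = -0.5444
Σ_{t=1}^{8}(x_t−x̄)(x_{t+1}−x̄) = -179.4486
γ_1 = -179.4486 / 9 = -19.939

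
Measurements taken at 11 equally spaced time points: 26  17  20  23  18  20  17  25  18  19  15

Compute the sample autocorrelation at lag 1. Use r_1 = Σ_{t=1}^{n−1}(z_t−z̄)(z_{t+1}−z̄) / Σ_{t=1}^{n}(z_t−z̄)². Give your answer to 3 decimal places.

-0.350

Mean z̄ = (26 + 17 + 20 + 23 + 18 + 20 + 17 + 25 + 18 + 19 + 15)/11 = 19.8182
Numerator Σ_{t=1}^{10}(z_t−z̄)(z_{t+1}−z̄) = -42.5785
Denominator Σ(z_t−z̄)² = 121.6364
r_1 = -42.5785 / 121.6364 = -0.350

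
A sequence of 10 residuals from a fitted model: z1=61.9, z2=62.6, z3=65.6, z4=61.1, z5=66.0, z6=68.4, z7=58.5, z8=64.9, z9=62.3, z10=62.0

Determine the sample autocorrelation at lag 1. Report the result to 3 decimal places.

Mean z̄ = (61.9 + 62.6 + 65.6 + 61.1 + 66.0 + 68.4 + 58.5 + 64.9 + 62.3 + 62.0)/10 = 63.3300
Numerator Σ_{t=1}^{9}(z_t−z̄)(z_{t+1}−z̄) = -30.4109
Denominator Σ(z_t−z̄)² = 74.1610
r_1 = -30.4109 / 74.1610 = -0.410

-0.410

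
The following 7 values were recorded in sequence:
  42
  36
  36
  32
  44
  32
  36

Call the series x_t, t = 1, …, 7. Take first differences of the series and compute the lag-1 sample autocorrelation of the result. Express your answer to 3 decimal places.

-0.700

First differences Δx: -6, 0, -4, 12, -12, 4
Mean of differences = -1.0000
Numerator Σ(Δx_t−Δx̄)(Δx_{t+1}−Δx̄) = -245.0000
Denominator Σ(Δx_t−Δx̄)² = 350.0000
r_1(Δx) = -245.0000 / 350.0000 = -0.700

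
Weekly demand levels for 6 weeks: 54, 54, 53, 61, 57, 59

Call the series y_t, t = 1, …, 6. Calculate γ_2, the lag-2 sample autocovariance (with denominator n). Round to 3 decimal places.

Mean ȳ = (54 + 54 + 53 + 61 + 57 + 59)/6 = 56.3333
Deviations: -2.3333, -2.3333, -3.3333, 4.6667, 0.6667, 2.6667
Σ_{t=1}^{4}(y_t−ȳ)(y_{t+2}−ȳ) = 7.1111
γ_2 = 7.1111 / 6 = 1.185

1.185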